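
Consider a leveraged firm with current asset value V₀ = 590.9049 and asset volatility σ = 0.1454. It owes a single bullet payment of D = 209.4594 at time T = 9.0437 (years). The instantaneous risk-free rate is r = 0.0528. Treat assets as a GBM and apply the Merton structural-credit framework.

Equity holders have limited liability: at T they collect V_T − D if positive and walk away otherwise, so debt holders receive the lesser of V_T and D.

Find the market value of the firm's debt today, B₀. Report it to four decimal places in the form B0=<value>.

d₁ = [ln(V₀/D) + (r + σ²/2)T] / (σ√T)
   = [ln(590.9049/209.4594) + (0.0528 + 0.5·0.1454²)·9.0437] / (0.1454·√9.0437)
   = [1.037125 + 0.573105] / 0.437258 = 3.682564
d₂ = d₁ − σ√T = 3.682564 − 0.437258 = 3.245307
N(d₁) = 0.999885,  N(d₂) = 0.999413,  e^(−rT) = 0.620328
E₀ = V₀·N(d₁) − D·e^(−rT)·N(d₂)
   = 590.9049·0.999885 − 209.4594·0.620328·0.999413 = 460.979430
B₀ = V₀ − E₀ = 590.9049 − 460.979430 = 129.925470

B0=129.9255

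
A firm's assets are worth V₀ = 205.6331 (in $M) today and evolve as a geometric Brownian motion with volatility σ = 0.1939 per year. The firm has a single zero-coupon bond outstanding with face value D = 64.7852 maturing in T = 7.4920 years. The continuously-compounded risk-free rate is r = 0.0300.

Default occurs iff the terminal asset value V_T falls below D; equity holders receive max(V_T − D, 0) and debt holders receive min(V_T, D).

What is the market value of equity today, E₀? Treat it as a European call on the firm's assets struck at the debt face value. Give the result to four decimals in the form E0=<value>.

E0=153.9665

d₁ = [ln(V₀/D) + (r + σ²/2)T] / (σ√T)
   = [ln(205.6331/64.7852) + (0.0300 + 0.5·0.1939²)·7.4920] / (0.1939·√7.4920)
   = [1.155016 + 0.365599] / 0.530734 = 2.865119
d₂ = d₁ − σ√T = 2.865119 − 0.530734 = 2.334386
N(d₁) = 0.997916,  N(d₂) = 0.990212,  e^(−rT) = 0.798708
E₀ = V₀·N(d₁) − D·e^(−rT)·N(d₂)
   = 205.6331·0.997916 − 64.7852·0.798708·0.990212 = 153.966520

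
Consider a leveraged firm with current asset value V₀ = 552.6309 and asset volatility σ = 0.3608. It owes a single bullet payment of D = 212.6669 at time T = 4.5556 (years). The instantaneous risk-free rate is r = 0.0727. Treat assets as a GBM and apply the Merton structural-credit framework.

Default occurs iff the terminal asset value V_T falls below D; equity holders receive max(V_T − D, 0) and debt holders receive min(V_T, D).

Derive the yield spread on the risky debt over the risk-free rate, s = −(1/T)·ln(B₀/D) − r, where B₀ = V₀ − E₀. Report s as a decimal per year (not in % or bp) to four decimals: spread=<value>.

spread=0.0061

d₁ = [ln(V₀/D) + (r + σ²/2)T] / (σ√T)
   = [ln(552.6309/212.6669) + (0.0727 + 0.5·0.3608²)·4.5556] / (0.3608·√4.5556)
   = [0.954963 + 0.627708] / 0.770086 = 2.055188
d₂ = d₁ − σ√T = 2.055188 − 0.770086 = 1.285102
N(d₁) = 0.980070,  N(d₂) = 0.900622,  e^(−rT) = 0.718067
E₀ = V₀·N(d₁) − D·e^(−rT)·N(d₂)
   = 552.6309·0.980070 − 212.6669·0.718067·0.900622 = 404.083587
B₀ = V₀ − E₀ = 552.6309 − 404.083587 = 148.547313
spread = −(1/T)·ln(B₀/D) − r = −(1/4.5556)·ln(148.547313/212.6669) − 0.0727 = 0.00606538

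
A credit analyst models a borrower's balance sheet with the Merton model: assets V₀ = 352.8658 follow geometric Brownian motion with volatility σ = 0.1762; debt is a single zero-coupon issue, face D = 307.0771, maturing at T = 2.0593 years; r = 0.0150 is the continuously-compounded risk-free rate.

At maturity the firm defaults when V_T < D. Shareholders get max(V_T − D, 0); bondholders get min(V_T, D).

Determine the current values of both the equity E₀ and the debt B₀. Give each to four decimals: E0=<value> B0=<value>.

E0=67.3530 B0=285.5128

d₁ = [ln(V₀/D) + (r + σ²/2)T] / (σ√T)
   = [ln(352.8658/307.0771) + (0.0150 + 0.5·0.1762²)·2.0593] / (0.1762·√2.0593)
   = [0.138989 + 0.062856] / 0.252852 = 0.798276
d₂ = d₁ − σ√T = 0.798276 − 0.252852 = 0.545425
N(d₁) = 0.787645,  N(d₂) = 0.707269,  e^(−rT) = 0.969583
E₀ = V₀·N(d₁) − D·e^(−rT)·N(d₂)
   = 352.8658·0.787645 − 307.0771·0.969583·0.707269 = 67.352973
B₀ = V₀ − E₀ = 352.8658 − 67.352973 = 285.512827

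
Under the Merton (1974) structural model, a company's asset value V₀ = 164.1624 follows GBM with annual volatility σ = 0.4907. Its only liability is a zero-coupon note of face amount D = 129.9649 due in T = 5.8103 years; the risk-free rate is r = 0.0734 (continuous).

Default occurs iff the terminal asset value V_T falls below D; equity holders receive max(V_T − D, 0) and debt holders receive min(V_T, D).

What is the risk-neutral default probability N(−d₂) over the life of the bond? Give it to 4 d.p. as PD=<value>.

PD=0.5133

d₁ = [ln(V₀/D) + (r + σ²/2)T] / (σ√T)
   = [ln(164.1624/129.9649) + (0.0734 + 0.5·0.4907²)·5.8103] / (0.4907·√5.8103)
   = [0.233592 + 1.125997] / 1.182811 = 1.149456
d₂ = d₁ − σ√T = 1.149456 − 1.182811 = -0.033355
risk-neutral PD = N(−d₂) = N(0.033355) = 0.513304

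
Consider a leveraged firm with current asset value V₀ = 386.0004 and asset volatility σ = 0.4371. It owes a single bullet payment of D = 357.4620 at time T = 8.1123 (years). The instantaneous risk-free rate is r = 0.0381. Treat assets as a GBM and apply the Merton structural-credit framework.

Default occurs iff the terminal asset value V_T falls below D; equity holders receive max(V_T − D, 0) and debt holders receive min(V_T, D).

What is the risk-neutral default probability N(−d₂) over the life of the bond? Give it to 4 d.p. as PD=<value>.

d₁ = [ln(V₀/D) + (r + σ²/2)T] / (σ√T)
   = [ln(386.0004/357.4620) + (0.0381 + 0.5·0.4371²)·8.1123] / (0.4371·√8.1123)
   = [0.076809 + 1.084032] / 1.244953 = 0.932438
d₂ = d₁ − σ√T = 0.932438 − 1.244953 = -0.312514
risk-neutral PD = N(−d₂) = N(0.312514) = 0.622675

PD=0.6227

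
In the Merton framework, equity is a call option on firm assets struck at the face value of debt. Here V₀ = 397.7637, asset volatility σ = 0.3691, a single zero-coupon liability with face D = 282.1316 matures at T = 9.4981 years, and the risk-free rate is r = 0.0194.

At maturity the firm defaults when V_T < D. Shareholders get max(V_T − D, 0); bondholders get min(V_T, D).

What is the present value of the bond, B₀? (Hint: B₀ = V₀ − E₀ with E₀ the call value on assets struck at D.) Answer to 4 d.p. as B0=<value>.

B0=167.5429

d₁ = [ln(V₀/D) + (r + σ²/2)T] / (σ√T)
   = [ln(397.7637/282.1316) + (0.0194 + 0.5·0.3691²)·9.4981] / (0.3691·√9.4981)
   = [0.343484 + 0.831249] / 1.137529 = 1.032707
d₂ = d₁ − σ√T = 1.032707 − 1.137529 = -0.104822
N(d₁) = 0.849129,  N(d₂) = 0.458258,  e^(−rT) = 0.831717
E₀ = V₀·N(d₁) − D·e^(−rT)·N(d₂)
   = 397.7637·0.849129 − 282.1316·0.831717·0.458258 = 230.220845
B₀ = V₀ − E₀ = 397.7637 − 230.220845 = 167.542855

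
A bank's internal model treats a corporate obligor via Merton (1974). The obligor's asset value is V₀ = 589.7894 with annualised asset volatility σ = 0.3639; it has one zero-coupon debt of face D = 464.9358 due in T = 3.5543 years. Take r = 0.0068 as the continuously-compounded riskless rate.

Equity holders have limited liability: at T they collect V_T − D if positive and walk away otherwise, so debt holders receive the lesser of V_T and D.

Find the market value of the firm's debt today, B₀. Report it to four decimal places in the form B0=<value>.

B0=372.1100

d₁ = [ln(V₀/D) + (r + σ²/2)T] / (σ√T)
   = [ln(589.7894/464.9358) + (0.0068 + 0.5·0.3639²)·3.5543] / (0.3639·√3.5543)
   = [0.237866 + 0.259505] / 0.686055 = 0.724973
d₂ = d₁ − σ√T = 0.724973 − 0.686055 = 0.038917
N(d₁) = 0.765766,  N(d₂) = 0.515522,  e^(−rT) = 0.976120
E₀ = V₀·N(d₁) − D·e^(−rT)·N(d₂)
   = 589.7894·0.765766 − 464.9358·0.976120·0.515522 = 217.679404
B₀ = V₀ − E₀ = 589.7894 − 217.679404 = 372.109996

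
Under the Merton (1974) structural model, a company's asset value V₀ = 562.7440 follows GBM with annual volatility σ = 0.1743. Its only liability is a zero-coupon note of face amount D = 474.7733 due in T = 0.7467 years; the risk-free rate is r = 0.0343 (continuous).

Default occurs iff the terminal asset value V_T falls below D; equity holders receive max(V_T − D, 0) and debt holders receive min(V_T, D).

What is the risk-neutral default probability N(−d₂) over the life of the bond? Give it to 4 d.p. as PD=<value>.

PD=0.1106

d₁ = [ln(V₀/D) + (r + σ²/2)T] / (σ√T)
   = [ln(562.7440/474.7733) + (0.0343 + 0.5·0.1743²)·0.7467] / (0.1743·√0.7467)
   = [0.169987 + 0.036954] / 0.150616 = 1.373971
d₂ = d₁ − σ√T = 1.373971 − 0.150616 = 1.223356
risk-neutral PD = N(−d₂) = N(-1.223356) = 0.110598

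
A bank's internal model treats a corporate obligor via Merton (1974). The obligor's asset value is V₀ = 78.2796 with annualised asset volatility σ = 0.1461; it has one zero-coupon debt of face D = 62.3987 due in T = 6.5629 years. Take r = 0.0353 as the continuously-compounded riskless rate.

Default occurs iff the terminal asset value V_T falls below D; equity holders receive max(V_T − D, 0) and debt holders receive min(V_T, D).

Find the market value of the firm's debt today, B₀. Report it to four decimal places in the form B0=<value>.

d₁ = [ln(V₀/D) + (r + σ²/2)T] / (σ√T)
   = [ln(78.2796/62.3987) + (0.0353 + 0.5·0.1461²)·6.5629] / (0.1461·√6.5629)
   = [0.226743 + 0.301714] / 0.374281 = 1.411923
d₂ = d₁ − σ√T = 1.411923 − 0.374281 = 1.037641
N(d₁) = 0.921014,  N(d₂) = 0.850281,  e^(−rT) = 0.793208
E₀ = V₀·N(d₁) − D·e^(−rT)·N(d₂)
   = 78.2796·0.921014 − 62.3987·0.793208·0.850281 = 30.011795
B₀ = V₀ − E₀ = 78.2796 − 30.011795 = 48.267805

B0=48.2678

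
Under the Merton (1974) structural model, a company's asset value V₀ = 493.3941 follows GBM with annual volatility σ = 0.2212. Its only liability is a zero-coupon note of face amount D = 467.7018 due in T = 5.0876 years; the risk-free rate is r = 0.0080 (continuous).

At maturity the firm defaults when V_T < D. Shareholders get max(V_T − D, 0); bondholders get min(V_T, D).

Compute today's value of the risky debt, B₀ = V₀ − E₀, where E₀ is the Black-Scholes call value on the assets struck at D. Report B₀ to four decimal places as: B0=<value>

B0=376.7772

d₁ = [ln(V₀/D) + (r + σ²/2)T] / (σ√T)
   = [ln(493.3941/467.7018) + (0.0080 + 0.5·0.2212²)·5.0876] / (0.2212·√5.0876)
   = [0.053477 + 0.165168] / 0.498932 = 0.438225
d₂ = d₁ − σ√T = 0.438225 − 0.498932 = -0.060707
N(d₁) = 0.669389,  N(d₂) = 0.475796,  e^(−rT) = 0.960116
E₀ = V₀·N(d₁) − D·e^(−rT)·N(d₂)
   = 493.3941·0.669389 − 467.7018·0.960116·0.475796 = 116.616903
B₀ = V₀ − E₀ = 493.3941 − 116.616903 = 376.777197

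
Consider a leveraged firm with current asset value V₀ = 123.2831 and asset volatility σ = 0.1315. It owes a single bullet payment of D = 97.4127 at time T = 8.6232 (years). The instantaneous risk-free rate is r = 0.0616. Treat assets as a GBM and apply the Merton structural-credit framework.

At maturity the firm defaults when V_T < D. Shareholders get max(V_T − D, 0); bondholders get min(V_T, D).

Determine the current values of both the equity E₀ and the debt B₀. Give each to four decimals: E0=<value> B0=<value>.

E0=66.2959 B0=56.9872

d₁ = [ln(V₀/D) + (r + σ²/2)T] / (σ√T)
   = [ln(123.2831/97.4127) + (0.0616 + 0.5·0.1315²)·8.6232] / (0.1315·√8.6232)
   = [0.235527 + 0.605746] / 0.386154 = 2.178598
d₂ = d₁ − σ√T = 2.178598 − 0.386154 = 1.792444
N(d₁) = 0.985319,  N(d₂) = 0.963469,  e^(−rT) = 0.587905
E₀ = V₀·N(d₁) − D·e^(−rT)·N(d₂)
   = 123.2831·0.985319 − 97.4127·0.587905·0.963469 = 66.295855
B₀ = V₀ − E₀ = 123.2831 − 66.295855 = 56.987245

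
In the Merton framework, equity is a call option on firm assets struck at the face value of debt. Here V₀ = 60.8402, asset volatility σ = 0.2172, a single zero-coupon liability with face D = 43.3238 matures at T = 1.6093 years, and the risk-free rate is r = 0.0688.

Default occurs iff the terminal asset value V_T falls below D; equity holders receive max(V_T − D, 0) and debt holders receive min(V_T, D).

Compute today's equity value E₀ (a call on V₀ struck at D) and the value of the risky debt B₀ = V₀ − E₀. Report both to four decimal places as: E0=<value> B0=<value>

d₁ = [ln(V₀/D) + (r + σ²/2)T] / (σ√T)
   = [ln(60.8402/43.3238) + (0.0688 + 0.5·0.2172²)·1.6093] / (0.2172·√1.6093)
   = [0.339549 + 0.148680] / 0.275536 = 1.771923
d₂ = d₁ − σ√T = 1.771923 − 0.275536 = 1.496387
N(d₁) = 0.961796,  N(d₂) = 0.932724,  e^(−rT) = 0.895190
E₀ = V₀·N(d₁) − D·e^(−rT)·N(d₂)
   = 60.8402·0.961796 − 43.3238·0.895190·0.932724 = 22.342052
B₀ = V₀ − E₀ = 60.8402 − 22.342052 = 38.498148

E0=22.3421 B0=38.4981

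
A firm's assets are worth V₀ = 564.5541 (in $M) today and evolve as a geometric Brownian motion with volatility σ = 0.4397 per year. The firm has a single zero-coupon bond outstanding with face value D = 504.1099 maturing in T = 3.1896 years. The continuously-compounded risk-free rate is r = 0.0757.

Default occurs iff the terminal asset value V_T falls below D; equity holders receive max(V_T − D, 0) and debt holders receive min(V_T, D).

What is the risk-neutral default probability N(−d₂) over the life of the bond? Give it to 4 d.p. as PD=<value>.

d₁ = [ln(V₀/D) + (r + σ²/2)T] / (σ√T)
   = [ln(564.5541/504.1099) + (0.0757 + 0.5·0.4397²)·3.1896] / (0.4397·√3.1896)
   = [0.113242 + 0.549785] / 0.785280 = 0.844319
d₂ = d₁ − σ√T = 0.844319 − 0.785280 = 0.059039
risk-neutral PD = N(−d₂) = N(-0.059039) = 0.476460

PD=0.4765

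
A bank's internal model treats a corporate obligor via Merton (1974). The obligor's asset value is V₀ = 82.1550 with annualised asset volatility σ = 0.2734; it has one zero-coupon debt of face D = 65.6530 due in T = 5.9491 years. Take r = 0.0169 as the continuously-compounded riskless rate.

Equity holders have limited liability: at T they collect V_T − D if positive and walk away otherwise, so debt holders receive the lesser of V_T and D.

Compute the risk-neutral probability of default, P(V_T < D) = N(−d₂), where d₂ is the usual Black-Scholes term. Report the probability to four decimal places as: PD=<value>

PD=0.4390

d₁ = [ln(V₀/D) + (r + σ²/2)T] / (σ√T)
   = [ln(82.1550/65.6530) + (0.0169 + 0.5·0.2734²)·5.9491] / (0.2734·√5.9491)
   = [0.224224 + 0.322880] / 0.666844 = 0.820439
d₂ = d₁ − σ√T = 0.820439 − 0.666844 = 0.153595
risk-neutral PD = N(−d₂) = N(-0.153595) = 0.438965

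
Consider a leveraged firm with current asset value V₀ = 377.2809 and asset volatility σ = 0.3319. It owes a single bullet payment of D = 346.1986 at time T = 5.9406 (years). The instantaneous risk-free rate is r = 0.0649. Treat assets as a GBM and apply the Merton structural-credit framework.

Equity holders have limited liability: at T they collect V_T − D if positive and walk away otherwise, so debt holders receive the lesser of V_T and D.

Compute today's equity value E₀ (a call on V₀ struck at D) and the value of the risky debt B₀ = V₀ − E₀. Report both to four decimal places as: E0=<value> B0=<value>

E0=181.8716 B0=195.4093

d₁ = [ln(V₀/D) + (r + σ²/2)T] / (σ√T)
   = [ln(377.2809/346.1986) + (0.0649 + 0.5·0.3319²)·5.9406] / (0.3319·√5.9406)
   = [0.085977 + 0.712746] / 0.808951 = 0.987357
d₂ = d₁ − σ√T = 0.987357 − 0.808951 = 0.178405
N(d₁) = 0.838266,  N(d₂) = 0.570798,  e^(−rT) = 0.680080
E₀ = V₀·N(d₁) − D·e^(−rT)·N(d₂)
   = 377.2809·0.838266 − 346.1986·0.680080·0.570798 = 181.871631
B₀ = V₀ − E₀ = 377.2809 − 181.871631 = 195.409269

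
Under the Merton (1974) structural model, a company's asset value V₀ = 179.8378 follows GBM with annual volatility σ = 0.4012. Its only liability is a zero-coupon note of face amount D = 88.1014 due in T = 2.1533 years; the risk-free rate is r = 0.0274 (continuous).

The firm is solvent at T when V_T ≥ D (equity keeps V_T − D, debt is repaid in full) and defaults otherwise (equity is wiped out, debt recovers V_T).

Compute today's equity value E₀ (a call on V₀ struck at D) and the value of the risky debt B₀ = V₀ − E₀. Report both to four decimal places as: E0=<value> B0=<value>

d₁ = [ln(V₀/D) + (r + σ²/2)T] / (σ√T)
   = [ln(179.8378/88.1014) + (0.0274 + 0.5·0.4012²)·2.1533] / (0.4012·√2.1533)
   = [0.713567 + 0.232300] / 0.588726 = 1.606633
d₂ = d₁ − σ√T = 1.606633 − 0.588726 = 1.017907
N(d₁) = 0.945933,  N(d₂) = 0.845639,  e^(−rT) = 0.942706
E₀ = V₀·N(d₁) − D·e^(−rT)·N(d₂)
   = 179.8378·0.945933 − 88.1014·0.942706·0.845639 = 99.880944
B₀ = V₀ − E₀ = 179.8378 − 99.880944 = 79.956856

E0=99.8809 B0=79.9569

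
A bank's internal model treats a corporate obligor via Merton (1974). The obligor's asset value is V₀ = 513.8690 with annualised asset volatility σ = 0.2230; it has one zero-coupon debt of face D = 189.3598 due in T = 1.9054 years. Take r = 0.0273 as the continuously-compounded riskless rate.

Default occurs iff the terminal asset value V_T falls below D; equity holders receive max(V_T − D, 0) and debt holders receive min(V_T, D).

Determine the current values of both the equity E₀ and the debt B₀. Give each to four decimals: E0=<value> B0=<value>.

d₁ = [ln(V₀/D) + (r + σ²/2)T] / (σ√T)
   = [ln(513.8690/189.3598) + (0.0273 + 0.5·0.2230²)·1.9054] / (0.2230·√1.9054)
   = [0.998319 + 0.099394] / 0.307821 = 3.566080
d₂ = d₁ − σ√T = 3.566080 − 0.307821 = 3.258260
N(d₁) = 0.999819,  N(d₂) = 0.999440,  e^(−rT) = 0.949312
E₀ = V₀·N(d₁) − D·e^(−rT)·N(d₂)
   = 513.8690·0.999819 − 189.3598·0.949312·0.999440 = 334.115059
B₀ = V₀ − E₀ = 513.8690 − 334.115059 = 179.753941

E0=334.1151 B0=179.7539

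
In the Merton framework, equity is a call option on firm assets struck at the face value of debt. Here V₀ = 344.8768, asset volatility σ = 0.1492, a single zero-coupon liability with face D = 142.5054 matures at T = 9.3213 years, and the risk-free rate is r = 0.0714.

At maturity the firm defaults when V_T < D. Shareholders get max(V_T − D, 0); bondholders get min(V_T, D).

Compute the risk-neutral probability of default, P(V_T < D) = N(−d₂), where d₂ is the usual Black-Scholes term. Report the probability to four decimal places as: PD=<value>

d₁ = [ln(V₀/D) + (r + σ²/2)T] / (σ√T)
   = [ln(344.8768/142.5054) + (0.0714 + 0.5·0.1492²)·9.3213] / (0.1492·√9.3213)
   = [0.883807 + 0.769290] / 0.455520 = 3.629036
d₂ = d₁ − σ√T = 3.629036 − 0.455520 = 3.173517
risk-neutral PD = N(−d₂) = N(-3.173517) = 0.000753

PD=0.0008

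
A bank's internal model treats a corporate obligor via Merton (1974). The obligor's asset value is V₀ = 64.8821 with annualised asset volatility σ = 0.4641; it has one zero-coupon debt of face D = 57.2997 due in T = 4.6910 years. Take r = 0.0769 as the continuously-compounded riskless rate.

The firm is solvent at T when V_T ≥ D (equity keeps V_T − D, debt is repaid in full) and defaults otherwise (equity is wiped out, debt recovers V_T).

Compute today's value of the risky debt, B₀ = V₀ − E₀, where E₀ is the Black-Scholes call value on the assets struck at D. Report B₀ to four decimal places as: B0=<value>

B0=30.1831

d₁ = [ln(V₀/D) + (r + σ²/2)T] / (σ√T)
   = [ln(64.8821/57.2997) + (0.0769 + 0.5·0.4641²)·4.6910] / (0.4641·√4.6910)
   = [0.124276 + 0.865932] / 1.005181 = 0.985105
d₂ = d₁ − σ√T = 0.985105 − 1.005181 = -0.020076
N(d₁) = 0.837714,  N(d₂) = 0.491991,  e^(−rT) = 0.697162
E₀ = V₀·N(d₁) − D·e^(−rT)·N(d₂)
   = 64.8821·0.837714 − 57.2997·0.697162·0.491991 = 34.698972
B₀ = V₀ − E₀ = 64.8821 − 34.698972 = 30.183128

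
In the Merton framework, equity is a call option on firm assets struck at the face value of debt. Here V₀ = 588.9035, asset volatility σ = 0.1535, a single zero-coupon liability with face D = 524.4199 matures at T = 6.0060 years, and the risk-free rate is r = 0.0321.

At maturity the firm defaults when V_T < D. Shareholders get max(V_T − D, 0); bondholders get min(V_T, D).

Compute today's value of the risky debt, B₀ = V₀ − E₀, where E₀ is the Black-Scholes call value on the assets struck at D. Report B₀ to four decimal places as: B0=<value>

B0=410.6975

d₁ = [ln(V₀/D) + (r + σ²/2)T] / (σ√T)
   = [ln(588.9035/524.4199) + (0.0321 + 0.5·0.1535²)·6.0060] / (0.1535·√6.0060)
   = [0.115970 + 0.263550] / 0.376185 = 1.008865
d₂ = d₁ − σ√T = 1.008865 − 0.376185 = 0.632681
N(d₁) = 0.843480,  N(d₂) = 0.736529,  e^(−rT) = 0.824653
E₀ = V₀·N(d₁) − D·e^(−rT)·N(d₂)
   = 588.9035·0.843480 − 524.4199·0.824653·0.736529 = 178.205990
B₀ = V₀ − E₀ = 588.9035 − 178.205990 = 410.697510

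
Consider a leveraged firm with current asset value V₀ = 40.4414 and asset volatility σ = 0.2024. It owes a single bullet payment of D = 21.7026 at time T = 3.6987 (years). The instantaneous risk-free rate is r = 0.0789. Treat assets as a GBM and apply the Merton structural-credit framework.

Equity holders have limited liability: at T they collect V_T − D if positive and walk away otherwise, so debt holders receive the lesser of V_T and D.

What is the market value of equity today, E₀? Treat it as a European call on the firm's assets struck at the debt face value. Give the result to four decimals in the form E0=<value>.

E0=24.2629

d₁ = [ln(V₀/D) + (r + σ²/2)T] / (σ√T)
   = [ln(40.4414/21.7026) + (0.0789 + 0.5·0.2024²)·3.6987] / (0.2024·√3.6987)
   = [0.622422 + 0.367587] / 0.389256 = 2.543339
d₂ = d₁ − σ√T = 2.543339 − 0.389256 = 2.154083
N(d₁) = 0.994510,  N(d₂) = 0.984383,  e^(−rT) = 0.746897
E₀ = V₀·N(d₁) − D·e^(−rT)·N(d₂)
   = 40.4414·0.994510 − 21.7026·0.746897·0.984383 = 24.262906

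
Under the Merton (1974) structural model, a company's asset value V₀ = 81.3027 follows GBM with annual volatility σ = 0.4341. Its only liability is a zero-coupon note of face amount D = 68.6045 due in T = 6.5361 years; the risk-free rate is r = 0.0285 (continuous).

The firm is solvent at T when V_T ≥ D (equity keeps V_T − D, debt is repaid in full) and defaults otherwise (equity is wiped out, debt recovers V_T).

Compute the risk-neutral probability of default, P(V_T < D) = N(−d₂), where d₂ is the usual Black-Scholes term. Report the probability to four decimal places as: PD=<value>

d₁ = [ln(V₀/D) + (r + σ²/2)T] / (σ√T)
   = [ln(81.3027/68.6045) + (0.0285 + 0.5·0.4341²)·6.5361] / (0.4341·√6.5361)
   = [0.169821 + 0.802119] / 1.109811 = 0.875771
d₂ = d₁ − σ√T = 0.875771 − 1.109811 = -0.234040
risk-neutral PD = N(−d₂) = N(0.234040) = 0.592523

PD=0.5925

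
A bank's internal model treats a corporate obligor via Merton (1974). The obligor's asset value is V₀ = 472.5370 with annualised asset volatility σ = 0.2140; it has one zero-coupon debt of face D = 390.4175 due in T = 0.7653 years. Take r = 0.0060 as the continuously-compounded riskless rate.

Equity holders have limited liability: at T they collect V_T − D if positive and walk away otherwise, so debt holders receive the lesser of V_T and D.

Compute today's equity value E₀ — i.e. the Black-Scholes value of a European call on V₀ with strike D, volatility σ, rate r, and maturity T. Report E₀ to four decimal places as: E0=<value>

d₁ = [ln(V₀/D) + (r + σ²/2)T] / (σ√T)
   = [ln(472.5370/390.4175) + (0.0060 + 0.5·0.2140²)·0.7653] / (0.2140·√0.7653)
   = [0.190899 + 0.022116] / 0.187210 = 1.137838
d₂ = d₁ − σ√T = 1.137838 − 0.187210 = 0.950628
N(d₁) = 0.872406,  N(d₂) = 0.829103,  e^(−rT) = 0.995419
E₀ = V₀·N(d₁) − D·e^(−rT)·N(d₂)
   = 472.5370·0.872406 − 390.4175·0.995419·0.829103 = 90.030582

E0=90.0306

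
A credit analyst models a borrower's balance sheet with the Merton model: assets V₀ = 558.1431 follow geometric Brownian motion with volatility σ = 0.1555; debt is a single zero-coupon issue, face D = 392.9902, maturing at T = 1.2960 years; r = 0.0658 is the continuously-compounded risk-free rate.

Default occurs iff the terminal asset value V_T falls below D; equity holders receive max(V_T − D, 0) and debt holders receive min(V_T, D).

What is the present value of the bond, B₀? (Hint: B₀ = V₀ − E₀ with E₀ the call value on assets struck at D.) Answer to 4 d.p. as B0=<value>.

B0=360.6888

d₁ = [ln(V₀/D) + (r + σ²/2)T] / (σ√T)
   = [ln(558.1431/392.9902) + (0.0658 + 0.5·0.1555²)·1.2960] / (0.1555·√1.2960)
   = [0.350831 + 0.100946] / 0.177024 = 2.552058
d₂ = d₁ − σ√T = 2.552058 − 0.177024 = 2.375034
N(d₁) = 0.994646,  N(d₂) = 0.991226,  e^(−rT) = 0.918258
E₀ = V₀·N(d₁) − D·e^(−rT)·N(d₂)
   = 558.1431·0.994646 − 392.9902·0.918258·0.991226 = 197.454259
B₀ = V₀ − E₀ = 558.1431 − 197.454259 = 360.688841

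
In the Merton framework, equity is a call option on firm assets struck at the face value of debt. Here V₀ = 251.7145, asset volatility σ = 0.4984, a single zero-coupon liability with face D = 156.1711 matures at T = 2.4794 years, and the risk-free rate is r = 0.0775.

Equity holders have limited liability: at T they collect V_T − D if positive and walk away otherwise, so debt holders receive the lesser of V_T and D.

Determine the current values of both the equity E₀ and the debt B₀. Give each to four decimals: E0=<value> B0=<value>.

d₁ = [ln(V₀/D) + (r + σ²/2)T] / (σ√T)
   = [ln(251.7145/156.1711) + (0.0775 + 0.5·0.4984²)·2.4794] / (0.4984·√2.4794)
   = [0.477343 + 0.500098] / 0.784786 = 1.245488
d₂ = d₁ − σ√T = 1.245488 − 0.784786 = 0.460701
N(d₁) = 0.893524,  N(d₂) = 0.677494,  e^(−rT) = 0.825180
E₀ = V₀·N(d₁) − D·e^(−rT)·N(d₂)
   = 251.7145·0.893524 − 156.1711·0.825180·0.677494 = 137.604751
B₀ = V₀ − E₀ = 251.7145 − 137.604751 = 114.109749

E0=137.6048 B0=114.1097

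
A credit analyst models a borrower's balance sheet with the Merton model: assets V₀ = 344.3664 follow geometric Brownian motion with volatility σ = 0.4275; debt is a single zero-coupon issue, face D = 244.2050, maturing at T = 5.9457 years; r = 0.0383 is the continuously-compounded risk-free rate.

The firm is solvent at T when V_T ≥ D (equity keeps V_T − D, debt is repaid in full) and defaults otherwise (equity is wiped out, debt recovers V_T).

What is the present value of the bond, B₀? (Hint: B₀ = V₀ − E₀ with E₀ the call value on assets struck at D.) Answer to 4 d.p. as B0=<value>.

d₁ = [ln(V₀/D) + (r + σ²/2)T] / (σ√T)
   = [ln(344.3664/244.2050) + (0.0383 + 0.5·0.4275²)·5.9457] / (0.4275·√5.9457)
   = [0.343698 + 0.771027] / 1.042408 = 1.069376
d₂ = d₁ − σ√T = 1.069376 − 1.042408 = 0.026968
N(d₁) = 0.857550,  N(d₂) = 0.510757,  e^(−rT) = 0.796347
E₀ = V₀·N(d₁) − D·e^(−rT)·N(d₂)
   = 344.3664·0.857550 − 244.2050·0.796347·0.510757 = 195.983375
B₀ = V₀ − E₀ = 344.3664 − 195.983375 = 148.383025

B0=148.3830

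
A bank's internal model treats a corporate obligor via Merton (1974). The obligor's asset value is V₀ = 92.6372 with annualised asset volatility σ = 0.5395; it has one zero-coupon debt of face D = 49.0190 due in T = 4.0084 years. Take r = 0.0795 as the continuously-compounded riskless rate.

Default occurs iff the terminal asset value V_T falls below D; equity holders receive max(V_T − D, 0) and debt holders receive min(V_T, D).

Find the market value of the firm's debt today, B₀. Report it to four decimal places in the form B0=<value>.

B0=29.7699

d₁ = [ln(V₀/D) + (r + σ²/2)T] / (σ√T)
   = [ln(92.6372/49.0190) + (0.0795 + 0.5·0.5395²)·4.0084] / (0.5395·√4.0084)
   = [0.636483 + 0.902011] / 1.080132 = 1.424357
d₂ = d₁ − σ√T = 1.424357 − 1.080132 = 0.344224
N(d₁) = 0.922828,  N(d₂) = 0.634661,  e^(−rT) = 0.727117
E₀ = V₀·N(d₁) − D·e^(−rT)·N(d₂)
   = 92.6372·0.922828 − 49.0190·0.727117·0.634661 = 62.867292
B₀ = V₀ − E₀ = 92.6372 − 62.867292 = 29.769908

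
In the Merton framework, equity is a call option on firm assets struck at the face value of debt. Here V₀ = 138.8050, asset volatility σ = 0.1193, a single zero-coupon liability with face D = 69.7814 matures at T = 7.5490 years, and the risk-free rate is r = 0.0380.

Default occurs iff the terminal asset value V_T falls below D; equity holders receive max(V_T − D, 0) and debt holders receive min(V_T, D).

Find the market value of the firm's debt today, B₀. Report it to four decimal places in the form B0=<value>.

d₁ = [ln(V₀/D) + (r + σ²/2)T] / (σ√T)
   = [ln(138.8050/69.7814) + (0.0380 + 0.5·0.1193²)·7.5490] / (0.1193·√7.5490)
   = [0.687703 + 0.340583] / 0.327782 = 3.137100
d₂ = d₁ − σ√T = 3.137100 − 0.327782 = 2.809318
N(d₁) = 0.999147,  N(d₂) = 0.997518,  e^(−rT) = 0.750615
E₀ = V₀·N(d₁) − D·e^(−rT)·N(d₂)
   = 138.8050·0.999147 − 69.7814·0.750615·0.997518 = 86.437615
B₀ = V₀ − E₀ = 138.8050 − 86.437615 = 52.367385

B0=52.3674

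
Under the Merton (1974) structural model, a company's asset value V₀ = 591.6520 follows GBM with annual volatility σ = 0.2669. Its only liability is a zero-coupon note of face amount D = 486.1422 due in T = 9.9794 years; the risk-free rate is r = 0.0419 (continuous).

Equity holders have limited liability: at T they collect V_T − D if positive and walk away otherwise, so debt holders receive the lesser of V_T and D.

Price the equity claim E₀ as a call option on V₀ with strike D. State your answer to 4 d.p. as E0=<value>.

d₁ = [ln(V₀/D) + (r + σ²/2)T] / (σ√T)
   = [ln(591.6520/486.1422) + (0.0419 + 0.5·0.2669²)·9.9794] / (0.2669·√9.9794)
   = [0.196417 + 0.773581] / 0.843142 = 1.150457
d₂ = d₁ − σ√T = 1.150457 − 0.843142 = 0.307315
N(d₁) = 0.875022,  N(d₂) = 0.620698,  e^(−rT) = 0.658272
E₀ = V₀·N(d₁) − D·e^(−rT)·N(d₂)
   = 591.6520·0.875022 − 486.1422·0.658272·0.620698 = 319.076597

E0=319.0766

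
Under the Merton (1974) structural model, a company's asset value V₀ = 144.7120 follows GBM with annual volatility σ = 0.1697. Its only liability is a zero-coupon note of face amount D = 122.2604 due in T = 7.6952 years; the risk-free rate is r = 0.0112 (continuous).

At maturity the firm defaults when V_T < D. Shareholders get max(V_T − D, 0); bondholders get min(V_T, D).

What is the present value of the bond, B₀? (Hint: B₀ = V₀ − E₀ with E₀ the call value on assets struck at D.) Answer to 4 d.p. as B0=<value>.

B0=101.2059

d₁ = [ln(V₀/D) + (r + σ²/2)T] / (σ√T)
   = [ln(144.7120/122.2604) + (0.0112 + 0.5·0.1697²)·7.6952] / (0.1697·√7.6952)
   = [0.168592 + 0.196990] / 0.470752 = 0.776592
d₂ = d₁ − σ√T = 0.776592 − 0.470752 = 0.305841
N(d₁) = 0.781300,  N(d₂) = 0.620137,  e^(−rT) = 0.917423
E₀ = V₀·N(d₁) − D·e^(−rT)·N(d₂)
   = 144.7120·0.781300 − 122.2604·0.917423·0.620137 = 43.506144
B₀ = V₀ − E₀ = 144.7120 − 43.506144 = 101.205856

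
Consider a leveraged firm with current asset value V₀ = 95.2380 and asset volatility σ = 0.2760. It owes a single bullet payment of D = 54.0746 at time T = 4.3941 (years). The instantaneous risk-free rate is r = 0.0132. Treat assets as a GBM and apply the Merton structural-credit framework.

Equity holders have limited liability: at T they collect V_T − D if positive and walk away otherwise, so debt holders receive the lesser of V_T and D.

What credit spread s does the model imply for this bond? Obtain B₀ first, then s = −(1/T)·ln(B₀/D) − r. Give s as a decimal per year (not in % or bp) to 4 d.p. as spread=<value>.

d₁ = [ln(V₀/D) + (r + σ²/2)T] / (σ√T)
   = [ln(95.2380/54.0746) + (0.0132 + 0.5·0.2760²)·4.3941] / (0.2760·√4.3941)
   = [0.566014 + 0.225365] / 0.578554 = 1.367856
d₂ = d₁ − σ√T = 1.367856 − 0.578554 = 0.789302
N(d₁) = 0.914321,  N(d₂) = 0.785032,  e^(−rT) = 0.943648
E₀ = V₀·N(d₁) − D·e^(−rT)·N(d₂)
   = 95.2380·0.914321 − 54.0746·0.943648·0.785032 = 47.020004
B₀ = V₀ − E₀ = 95.2380 − 47.020004 = 48.217996
spread = −(1/T)·ln(B₀/D) − r = −(1/4.3941)·ln(48.217996/54.0746) − 0.0132 = 0.01288777

spread=0.0129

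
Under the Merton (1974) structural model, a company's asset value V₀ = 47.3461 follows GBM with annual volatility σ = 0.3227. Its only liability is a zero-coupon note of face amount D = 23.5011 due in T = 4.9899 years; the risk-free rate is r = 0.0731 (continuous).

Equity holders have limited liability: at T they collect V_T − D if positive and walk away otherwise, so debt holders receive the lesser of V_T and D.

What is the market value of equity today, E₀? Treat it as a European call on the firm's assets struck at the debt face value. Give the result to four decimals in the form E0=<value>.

d₁ = [ln(V₀/D) + (r + σ²/2)T] / (σ√T)
   = [ln(47.3461/23.5011) + (0.0731 + 0.5·0.3227²)·4.9899] / (0.3227·√4.9899)
   = [0.700437 + 0.624574] / 0.720850 = 1.838123
d₂ = d₁ − σ√T = 1.838123 − 0.720850 = 1.117273
N(d₁) = 0.966978,  N(d₂) = 0.868061,  e^(−rT) = 0.694362
E₀ = V₀·N(d₁) − D·e^(−rT)·N(d₂)
   = 47.3461·0.966978 − 23.5011·0.694362·0.868061 = 31.617371

E0=31.6174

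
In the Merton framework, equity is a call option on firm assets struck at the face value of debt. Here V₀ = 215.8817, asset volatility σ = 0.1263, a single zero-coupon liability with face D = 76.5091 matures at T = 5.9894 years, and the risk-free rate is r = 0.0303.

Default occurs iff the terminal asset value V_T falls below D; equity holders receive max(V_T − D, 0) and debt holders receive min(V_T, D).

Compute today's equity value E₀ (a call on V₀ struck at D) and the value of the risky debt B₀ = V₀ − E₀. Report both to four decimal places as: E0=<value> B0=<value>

d₁ = [ln(V₀/D) + (r + σ²/2)T] / (σ√T)
   = [ln(215.8817/76.5091) + (0.0303 + 0.5·0.1263²)·5.9894] / (0.1263·√5.9894)
   = [1.037321 + 0.229249] / 0.309097 = 4.097644
d₂ = d₁ − σ√T = 4.097644 − 0.309097 = 3.788547
N(d₁) = 0.999979,  N(d₂) = 0.999924,  e^(−rT) = 0.834036
E₀ = V₀·N(d₁) − D·e^(−rT)·N(d₂)
   = 215.8817·0.999979 − 76.5091·0.834036·0.999924 = 152.070693
B₀ = V₀ − E₀ = 215.8817 − 152.070693 = 63.811007

E0=152.0707 B0=63.8110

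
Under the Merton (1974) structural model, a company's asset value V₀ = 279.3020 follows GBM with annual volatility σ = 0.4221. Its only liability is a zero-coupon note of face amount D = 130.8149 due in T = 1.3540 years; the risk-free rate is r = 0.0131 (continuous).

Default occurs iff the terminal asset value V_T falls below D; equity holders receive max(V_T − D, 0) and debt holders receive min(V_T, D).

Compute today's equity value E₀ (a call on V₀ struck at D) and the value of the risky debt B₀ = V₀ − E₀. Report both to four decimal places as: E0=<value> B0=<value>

d₁ = [ln(V₀/D) + (r + σ²/2)T] / (σ√T)
   = [ln(279.3020/130.8149) + (0.0131 + 0.5·0.4221²)·1.3540] / (0.4221·√1.3540)
   = [0.758510 + 0.138357] / 0.491162 = 1.826012
d₂ = d₁ − σ√T = 1.826012 − 0.491162 = 1.334850
N(d₁) = 0.966076,  N(d₂) = 0.909037,  e^(−rT) = 0.982419
E₀ = V₀·N(d₁) − D·e^(−rT)·N(d₂)
   = 279.3020·0.966076 − 130.8149·0.982419·0.909037 = 153.001931
B₀ = V₀ − E₀ = 279.3020 − 153.001931 = 126.300069

E0=153.0019 B0=126.3001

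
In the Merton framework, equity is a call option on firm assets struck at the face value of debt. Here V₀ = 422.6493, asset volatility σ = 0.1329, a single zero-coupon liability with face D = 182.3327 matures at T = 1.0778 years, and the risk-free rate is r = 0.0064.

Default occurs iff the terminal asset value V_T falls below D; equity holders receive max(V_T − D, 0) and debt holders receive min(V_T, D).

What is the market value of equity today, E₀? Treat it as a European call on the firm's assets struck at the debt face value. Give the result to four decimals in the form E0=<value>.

d₁ = [ln(V₀/D) + (r + σ²/2)T] / (σ√T)
   = [ln(422.6493/182.3327) + (0.0064 + 0.5·0.1329²)·1.0778] / (0.1329·√1.0778)
   = [0.840710 + 0.016416] / 0.137973 = 6.212273
d₂ = d₁ − σ√T = 6.212273 − 0.137973 = 6.074300
N(d₁) = 1.000000,  N(d₂) = 1.000000,  e^(−rT) = 0.993126
E₀ = V₀·N(d₁) − D·e^(−rT)·N(d₂)
   = 422.6493·1.000000 − 182.3327·0.993126·1.000000 = 241.569989

E0=241.5700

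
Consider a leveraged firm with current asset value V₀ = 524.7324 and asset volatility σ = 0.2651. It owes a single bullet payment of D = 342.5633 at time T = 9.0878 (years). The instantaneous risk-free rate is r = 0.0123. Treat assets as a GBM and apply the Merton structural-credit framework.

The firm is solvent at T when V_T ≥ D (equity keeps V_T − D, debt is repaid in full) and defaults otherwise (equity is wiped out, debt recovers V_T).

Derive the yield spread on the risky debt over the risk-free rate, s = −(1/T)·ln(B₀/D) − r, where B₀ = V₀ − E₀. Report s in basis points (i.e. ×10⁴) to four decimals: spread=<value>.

d₁ = [ln(V₀/D) + (r + σ²/2)T] / (σ√T)
   = [ln(524.7324/342.5633) + (0.0123 + 0.5·0.2651²)·9.0878] / (0.2651·√9.0878)
   = [0.426432 + 0.431116] / 0.799170 = 1.073049
d₂ = d₁ − σ√T = 1.073049 − 0.799170 = 0.273879
N(d₁) = 0.858375,  N(d₂) = 0.607911,  e^(−rT) = 0.894241
E₀ = V₀·N(d₁) − D·e^(−rT)·N(d₂)
   = 524.7324·0.858375 − 342.5633·0.894241·0.607911 = 264.193425
B₀ = V₀ − E₀ = 524.7324 − 264.193425 = 260.538975
spread = −(1/T)·ln(B₀/D) − r = −(1/9.0878)·ln(260.538975/342.5633) − 0.0123 = 0.01781774
in basis points: 0.01781774 × 10⁴ = 178.1774 bp

spread=178.1774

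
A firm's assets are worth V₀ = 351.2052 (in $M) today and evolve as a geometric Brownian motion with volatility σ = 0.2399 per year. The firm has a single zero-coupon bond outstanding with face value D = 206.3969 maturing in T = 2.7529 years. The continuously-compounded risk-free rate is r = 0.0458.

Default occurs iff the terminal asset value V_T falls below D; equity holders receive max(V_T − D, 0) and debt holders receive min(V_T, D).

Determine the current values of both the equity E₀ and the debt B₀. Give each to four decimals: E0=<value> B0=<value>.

d₁ = [ln(V₀/D) + (r + σ²/2)T] / (σ√T)
   = [ln(351.2052/206.3969) + (0.0458 + 0.5·0.2399²)·2.7529] / (0.2399·√2.7529)
   = [0.531570 + 0.205300] / 0.398039 = 1.851251
d₂ = d₁ − σ√T = 1.851251 − 0.398039 = 1.453212
N(d₁) = 0.967933,  N(d₂) = 0.926918,  e^(−rT) = 0.881542
E₀ = V₀·N(d₁) − D·e^(−rT)·N(d₂)
   = 351.2052·0.967933 − 206.3969·0.881542·0.926918 = 171.292863
B₀ = V₀ − E₀ = 351.2052 − 171.292863 = 179.912337

E0=171.2929 B0=179.9123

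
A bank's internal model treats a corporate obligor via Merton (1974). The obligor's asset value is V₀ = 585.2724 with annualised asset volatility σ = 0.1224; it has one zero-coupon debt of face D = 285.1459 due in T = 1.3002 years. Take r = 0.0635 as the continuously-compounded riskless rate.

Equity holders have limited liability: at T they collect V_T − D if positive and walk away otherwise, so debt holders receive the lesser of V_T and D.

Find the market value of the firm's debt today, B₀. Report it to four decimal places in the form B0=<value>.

B0=262.5491

d₁ = [ln(V₀/D) + (r + σ²/2)T] / (σ√T)
   = [ln(585.2724/285.1459) + (0.0635 + 0.5·0.1224²)·1.3002] / (0.1224·√1.3002)
   = [0.719076 + 0.092302] / 0.139568 = 5.813493
d₂ = d₁ − σ√T = 5.813493 − 0.139568 = 5.673924
N(d₁) = 1.000000,  N(d₂) = 1.000000,  e^(−rT) = 0.920754
E₀ = V₀·N(d₁) − D·e^(−rT)·N(d₂)
   = 585.2724·1.000000 − 285.1459·0.920754·1.000000 = 322.723256
B₀ = V₀ − E₀ = 585.2724 − 322.723256 = 262.549144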